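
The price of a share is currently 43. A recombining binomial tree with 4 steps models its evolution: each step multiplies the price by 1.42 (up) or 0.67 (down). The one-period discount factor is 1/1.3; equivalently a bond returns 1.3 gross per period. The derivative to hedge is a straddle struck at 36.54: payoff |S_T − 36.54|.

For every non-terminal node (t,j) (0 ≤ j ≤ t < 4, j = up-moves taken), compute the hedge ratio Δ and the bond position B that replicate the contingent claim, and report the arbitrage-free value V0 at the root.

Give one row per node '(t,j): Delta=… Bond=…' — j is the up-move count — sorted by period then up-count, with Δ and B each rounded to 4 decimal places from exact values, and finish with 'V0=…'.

(0,0): Delta=0.9658 Bond=-11.1343
(1,0): Delta=0.7188 Bond=-7.3597
(1,1): Delta=0.9880 Bond=-15.8298
(2,0): Delta=-0.7874 Bond=19.5060
(2,1): Delta=0.8542 Bond=-15.1054
(2,2): Delta=1.0000 Bond=-21.6213
(3,0): Delta=-1.0000 Bond=28.1077
(3,1): Delta=-0.7683 Bond=24.8340
(3,2): Delta=1.0000 Bond=-28.1077
(3,3): Delta=1.0000 Bond=-28.1077
V0=30.3943

Risk-neutral probability p* = (R−d)/(u−d) = (1.3−0.67)/(1.42−0.67) = 0.8400.
Payoff layer (t=4): V(4,0)=27.8750, V(4,1)=18.1754, V(4,2)=2.3820, V(4,3)=45.9513, V(4,4)=138.2924
Node (3,0) S=12.9328: V=(p*·18.1754+(1−p*)·27.8750)/1.3=15.1749; Δ=(18.1754−27.8750)/(18.3646−8.6650)=-1.0000; B=V−Δ·S=28.1077
Node (3,1) S=27.4098: V=(p*·2.3820+(1−p*)·18.1754)/1.3=3.7761; Δ=(2.3820−18.1754)/(38.9220−18.3646)=-0.7683; B=V−Δ·S=24.8340
Node (3,2) S=58.0925: V=(p*·45.9513+(1−p*)·2.3820)/1.3=29.9848; Δ=(45.9513−2.3820)/(82.4913−38.9220)=1.0000; B=V−Δ·S=-28.1077
Node (3,3) S=123.1214: V=(p*·138.2924+(1−p*)·45.9513)/1.3=95.0137; Δ=(138.2924−45.9513)/(174.8324−82.4913)=1.0000; B=V−Δ·S=-28.1077
Node (2,0) S=19.3027: V=(p*·3.7761+(1−p*)·15.1749)/1.3=4.3076; Δ=(3.7761−15.1749)/(27.4098−12.9328)=-0.7874; B=V−Δ·S=19.5060
Node (2,1) S=40.9102: V=(p*·29.9848+(1−p*)·3.7761)/1.3=19.8395; Δ=(29.9848−3.7761)/(58.0925−27.4098)=0.8542; B=V−Δ·S=-15.1054
Node (2,2) S=86.7052: V=(p*·95.0137+(1−p*)·29.9848)/1.3=65.0839; Δ=(95.0137−29.9848)/(123.1214−58.0925)=1.0000; B=V−Δ·S=-21.6213
Node (1,0) S=28.8100: V=(p*·19.8395+(1−p*)·4.3076)/1.3=13.3496; Δ=(19.8395−4.3076)/(40.9102−19.3027)=0.7188; B=V−Δ·S=-7.3597
Node (1,1) S=61.0600: V=(p*·65.0839+(1−p*)·19.8395)/1.3=44.4960; Δ=(65.0839−19.8395)/(86.7052−40.9102)=0.9880; B=V−Δ·S=-15.8298
Node (0,0) S=43.0000: V=(p*·44.4960+(1−p*)·13.3496)/1.3=30.3943; Δ=(44.4960−13.3496)/(61.0600−28.8100)=0.9658; B=V−Δ·S=-11.1343
Check: Δ(0,0)·S0 + B(0,0) = 30.3943 = V0.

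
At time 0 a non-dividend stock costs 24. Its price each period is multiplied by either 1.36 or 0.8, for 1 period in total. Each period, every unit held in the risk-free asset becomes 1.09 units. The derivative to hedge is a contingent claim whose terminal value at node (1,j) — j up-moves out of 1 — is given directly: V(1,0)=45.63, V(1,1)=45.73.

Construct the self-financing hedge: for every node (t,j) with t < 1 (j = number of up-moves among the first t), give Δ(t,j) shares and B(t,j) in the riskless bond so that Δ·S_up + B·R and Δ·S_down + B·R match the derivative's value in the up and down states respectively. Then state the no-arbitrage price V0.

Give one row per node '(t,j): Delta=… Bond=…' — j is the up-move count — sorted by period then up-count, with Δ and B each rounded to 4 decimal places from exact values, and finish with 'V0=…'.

No-arbitrage ⇒ martingale measure with p* = (R−d)/(u−d) = 0.5179.
Payoff layer (t=1): V(1,0)=45.6300, V(1,1)=45.7300
(0,0): S=24.0000. Δ = (V_up−V_dn)/(S_up−S_dn) = (45.7300−45.6300)/(32.6400−19.2000) = 0.0074. V = [p*·45.7300 + (1−p*)·45.6300]/1.09 = 41.9099. B = V − Δ·S = 41.7313.
Root portfolio cost Δ·24+B reproduces V0=41.9099.

(0,0): Delta=0.0074 Bond=41.7313
V0=41.9099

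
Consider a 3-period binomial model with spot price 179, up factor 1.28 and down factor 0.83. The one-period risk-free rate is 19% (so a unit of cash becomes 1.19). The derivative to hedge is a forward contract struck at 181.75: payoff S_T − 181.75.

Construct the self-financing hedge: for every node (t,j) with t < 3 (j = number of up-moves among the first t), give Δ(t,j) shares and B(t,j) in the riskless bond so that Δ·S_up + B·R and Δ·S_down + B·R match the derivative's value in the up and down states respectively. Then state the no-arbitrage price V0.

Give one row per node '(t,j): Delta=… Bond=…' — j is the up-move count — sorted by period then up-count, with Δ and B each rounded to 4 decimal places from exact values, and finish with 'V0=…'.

Under the risk-neutral measure, an up-move has probability p* = (R−d)/(u−d) = 0.8000 and values discount at R = 1.19.
Terminal values V(3,·): V(3,0)=-79.4001, V(3,1)=-23.9092, V(3,2)=61.6671, V(3,3)=193.6402
  t=2,j=0: stock 123.3131 → up 157.8408 (V=-23.9092), down 102.3499 (V=-79.4001). Price -29.4180; hedge Δ=1.0000, bond B=-152.7311.
  t=2,j=1: stock 190.1696 → up 243.4171 (V=61.6671), down 157.8408 (V=-23.9092). Price 37.4385; hedge Δ=1.0000, bond B=-152.7311.
  t=2,j=2: stock 293.2736 → up 375.3902 (V=193.6402), down 243.4171 (V=61.6671). Price 140.5425; hedge Δ=1.0000, bond B=-152.7311.
  t=1,j=0: stock 148.5700 → up 190.1696 (V=37.4385), down 123.3131 (V=-29.4180). Price 20.2245; hedge Δ=1.0000, bond B=-128.3455.
  t=1,j=1: stock 229.1200 → up 293.2736 (V=140.5425), down 190.1696 (V=37.4385). Price 100.7745; hedge Δ=1.0000, bond B=-128.3455.
  t=0,j=0: stock 179.0000 → up 229.1200 (V=100.7745), down 148.5700 (V=20.2245). Price 71.1467; hedge Δ=1.0000, bond B=-107.8533.
Check: Δ(0,0)·S0 + B(0,0) = 71.1467 = V0.

(0,0): Delta=1.0000 Bond=-107.8533
(1,0): Delta=1.0000 Bond=-128.3455
(1,1): Delta=1.0000 Bond=-128.3455
(2,0): Delta=1.0000 Bond=-152.7311
(2,1): Delta=1.0000 Bond=-152.7311
(2,2): Delta=1.0000 Bond=-152.7311
V0=71.1467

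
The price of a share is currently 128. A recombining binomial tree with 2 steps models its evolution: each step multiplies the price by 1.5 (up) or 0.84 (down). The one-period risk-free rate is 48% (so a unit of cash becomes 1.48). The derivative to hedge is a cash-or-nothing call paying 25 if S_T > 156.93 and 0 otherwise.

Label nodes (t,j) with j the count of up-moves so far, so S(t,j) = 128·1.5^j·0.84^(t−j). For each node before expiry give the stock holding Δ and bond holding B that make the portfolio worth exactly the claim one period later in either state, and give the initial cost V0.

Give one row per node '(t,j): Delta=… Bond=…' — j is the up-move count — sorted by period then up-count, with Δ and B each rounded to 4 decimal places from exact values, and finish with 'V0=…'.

(0,0): Delta=0.0061 Bond=10.6274
(1,0): Delta=0.3523 Bond=-21.4988
(1,1): Delta=0.0000 Bond=16.8919
V0=11.4030

No-arbitrage ⇒ martingale measure with p* = (R−d)/(u−d) = 0.9697.
Terminal payoffs: V(2,0)=0.0000, V(2,1)=25.0000, V(2,2)=25.0000
  t=1,j=0: stock 107.5200 → up 161.2800 (V=25.0000), down 90.3168 (V=0.0000). Price 16.3800; hedge Δ=0.3523, bond B=-21.4988.
  t=1,j=1: stock 192.0000 → up 288.0000 (V=25.0000), down 161.2800 (V=25.0000). Price 16.8919; hedge Δ=0.0000, bond B=16.8919.
  t=0,j=0: stock 128.0000 → up 192.0000 (V=16.8919), down 107.5200 (V=16.3800). Price 11.4030; hedge Δ=0.0061, bond B=10.6274.
Self-financing check: at every node Δ·S+B equals the discounted successor values.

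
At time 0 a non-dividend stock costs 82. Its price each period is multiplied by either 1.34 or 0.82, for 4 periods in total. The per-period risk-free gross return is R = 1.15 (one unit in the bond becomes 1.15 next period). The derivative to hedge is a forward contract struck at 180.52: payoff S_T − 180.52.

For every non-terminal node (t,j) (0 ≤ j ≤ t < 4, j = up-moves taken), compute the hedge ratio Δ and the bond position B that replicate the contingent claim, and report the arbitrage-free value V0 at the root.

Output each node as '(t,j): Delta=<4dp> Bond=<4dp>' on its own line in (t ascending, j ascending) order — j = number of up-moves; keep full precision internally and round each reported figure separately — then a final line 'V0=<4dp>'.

Risk-neutral probability p* = (R−d)/(u−d) = (1.15−0.82)/(1.34−0.82) = 0.6346.
At expiry t=4: V(4,0)=-143.4460, V(4,1)=-119.9357, V(4,2)=-81.5164, V(4,3)=-18.7336, V(4,4)=83.8627
Node (3,0) S=45.2122: V=(p*·-119.9357+(1−p*)·-143.4460)/1.15=-111.7617; Δ=(-119.9357−-143.4460)/(60.5843−37.0740)=1.0000; B=V−Δ·S=-156.9739
Node (3,1) S=73.8833: V=(p*·-81.5164+(1−p*)·-119.9357)/1.15=-83.0906; Δ=(-81.5164−-119.9357)/(99.0036−60.5843)=1.0000; B=V−Δ·S=-156.9739
Node (3,2) S=120.7361: V=(p*·-18.7336+(1−p*)·-81.5164)/1.15=-36.2378; Δ=(-18.7336−-81.5164)/(161.7864−99.0036)=1.0000; B=V−Δ·S=-156.9739
Node (3,3) S=197.3005: V=(p*·83.8627+(1−p*)·-18.7336)/1.15=40.3266; Δ=(83.8627−-18.7336)/(264.3827−161.7864)=1.0000; B=V−Δ·S=-156.9739
Node (2,0) S=55.1368: V=(p*·-83.0906+(1−p*)·-111.7617)/1.15=-81.3623; Δ=(-83.0906−-111.7617)/(73.8833−45.2122)=1.0000; B=V−Δ·S=-136.4991
Node (2,1) S=90.1016: V=(p*·-36.2378+(1−p*)·-83.0906)/1.15=-46.3975; Δ=(-36.2378−-83.0906)/(120.7361−73.8833)=1.0000; B=V−Δ·S=-136.4991
Node (2,2) S=147.2392: V=(p*·40.3266+(1−p*)·-36.2378)/1.15=10.7401; Δ=(40.3266−-36.2378)/(197.3005−120.7361)=1.0000; B=V−Δ·S=-136.4991
Node (1,0) S=67.2400: V=(p*·-46.3975+(1−p*)·-81.3623)/1.15=-51.4548; Δ=(-46.3975−-81.3623)/(90.1016−55.1368)=1.0000; B=V−Δ·S=-118.6948
Node (1,1) S=109.8800: V=(p*·10.7401+(1−p*)·-46.3975)/1.15=-8.8148; Δ=(10.7401−-46.3975)/(147.2392−90.1016)=1.0000; B=V−Δ·S=-118.6948
Node (0,0) S=82.0000: V=(p*·-8.8148+(1−p*)·-51.4548)/1.15=-21.2129; Δ=(-8.8148−-51.4548)/(109.8800−67.2400)=1.0000; B=V−Δ·S=-103.2129
Root portfolio cost Δ·82+B reproduces V0=-21.2129.

(0,0): Delta=1.0000 Bond=-103.2129
(1,0): Delta=1.0000 Bond=-118.6948
(1,1): Delta=1.0000 Bond=-118.6948
(2,0): Delta=1.0000 Bond=-136.4991
(2,1): Delta=1.0000 Bond=-136.4991
(2,2): Delta=1.0000 Bond=-136.4991
(3,0): Delta=1.0000 Bond=-156.9739
(3,1): Delta=1.0000 Bond=-156.9739
(3,2): Delta=1.0000 Bond=-156.9739
(3,3): Delta=1.0000 Bond=-156.9739
V0=-21.2129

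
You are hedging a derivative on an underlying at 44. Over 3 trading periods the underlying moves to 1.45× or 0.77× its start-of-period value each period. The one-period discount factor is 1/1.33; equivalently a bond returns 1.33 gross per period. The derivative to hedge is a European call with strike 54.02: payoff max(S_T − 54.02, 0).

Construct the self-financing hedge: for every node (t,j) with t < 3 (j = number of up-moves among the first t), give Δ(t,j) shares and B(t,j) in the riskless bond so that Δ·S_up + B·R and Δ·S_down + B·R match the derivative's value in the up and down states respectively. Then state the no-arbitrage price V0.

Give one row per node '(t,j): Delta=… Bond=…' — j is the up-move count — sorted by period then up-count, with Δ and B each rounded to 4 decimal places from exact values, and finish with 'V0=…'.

Under the risk-neutral measure, an up-move has probability p* = (R−d)/(u−d) = 0.8235 and values discount at R = 1.33.
Terminal values V(3,·): V(3,0)=0.0000, V(3,1)=0.0000, V(3,2)=17.2127, V(3,3)=80.1195
Node (2,0) S=26.0876: V=(p*·0.0000+(1−p*)·0.0000)/1.33=0.0000; Δ=(0.0000−0.0000)/(37.8270−20.0875)=0.0000; B=V−Δ·S=0.0000
Node (2,1) S=49.1260: V=(p*·17.2127+(1−p*)·0.0000)/1.33=10.6580; Δ=(17.2127−0.0000)/(71.2327−37.8270)=0.5153; B=V−Δ·S=-14.6548
Node (2,2) S=92.5100: V=(p*·80.1195+(1−p*)·17.2127)/1.33=51.8935; Δ=(80.1195−17.2127)/(134.1395−71.2327)=1.0000; B=V−Δ·S=-40.6165
Node (1,0) S=33.8800: V=(p*·10.6580+(1−p*)·0.0000)/1.33=6.5994; Δ=(10.6580−0.0000)/(49.1260−26.0876)=0.4626; B=V−Δ·S=-9.0742
Node (1,1) S=63.8000: V=(p*·51.8935+(1−p*)·10.6580)/1.33=33.5463; Δ=(51.8935−10.6580)/(92.5100−49.1260)=0.9505; B=V−Δ·S=-27.0940
Node (0,0) S=44.0000: V=(p*·33.5463+(1−p*)·6.5994)/1.33=21.6474; Δ=(33.5463−6.5994)/(63.8000−33.8800)=0.9006; B=V−Δ·S=-17.9805
Self-financing check: at every node Δ·S+B equals the discounted successor values.

(0,0): Delta=0.9006 Bond=-17.9805
(1,0): Delta=0.4626 Bond=-9.0742
(1,1): Delta=0.9505 Bond=-27.0940
(2,0): Delta=0.0000 Bond=0.0000
(2,1): Delta=0.5153 Bond=-14.6548
(2,2): Delta=1.0000 Bond=-40.6165
V0=21.6474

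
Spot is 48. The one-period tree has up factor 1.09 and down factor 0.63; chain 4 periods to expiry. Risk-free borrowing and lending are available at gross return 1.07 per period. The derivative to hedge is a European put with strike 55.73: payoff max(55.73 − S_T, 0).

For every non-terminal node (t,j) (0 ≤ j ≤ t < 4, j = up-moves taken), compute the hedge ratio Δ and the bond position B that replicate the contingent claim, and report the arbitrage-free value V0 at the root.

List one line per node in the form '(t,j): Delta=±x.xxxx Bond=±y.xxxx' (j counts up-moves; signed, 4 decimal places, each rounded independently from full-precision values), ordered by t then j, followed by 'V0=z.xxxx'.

(0,0): Delta=-0.6109 Bond=31.5198
(1,0): Delta=-1.0000 Bond=45.4923
(1,1): Delta=-0.6007 Bond=33.1913
(2,0): Delta=-1.0000 Bond=48.6767
(2,1): Delta=-1.0000 Bond=48.6767
(2,2): Delta=-0.5902 Bond=34.9164
(3,0): Delta=-1.0000 Bond=52.0841
(3,1): Delta=-1.0000 Bond=52.0841
(3,2): Delta=-1.0000 Bond=52.0841
(3,3): Delta=-0.5794 Bond=36.6913
V0=2.1962

The replicating-portfolio and risk-neutral prices coincide; use p* = (1.07−0.63)/(1.09−0.63) = 0.9565 for the latter.
Payoff layer (t=4): V(4,0)=48.1686, V(4,1)=42.6475, V(4,2)=33.0953, V(4,3)=16.5683, V(4,4)=0.0000
Node (3,0) S=12.0023: V=(p*·42.6475+(1−p*)·48.1686)/1.07=40.0819; Δ=(42.6475−48.1686)/(13.0825−7.5614)=-1.0000; B=V−Δ·S=52.0841
Node (3,1) S=20.7658: V=(p*·33.0953+(1−p*)·42.6475)/1.07=31.3183; Δ=(33.0953−42.6475)/(22.6347−13.0825)=-1.0000; B=V−Δ·S=52.0841
Node (3,2) S=35.9281: V=(p*·16.5683+(1−p*)·33.0953)/1.07=16.1560; Δ=(16.5683−33.0953)/(39.1617−22.6347)=-1.0000; B=V−Δ·S=52.0841
Node (3,3) S=62.1614: V=(p*·0.0000+(1−p*)·16.5683)/1.07=0.6732; Δ=(0.0000−16.5683)/(67.7559−39.1617)=-0.5794; B=V−Δ·S=36.6913
Node (2,0) S=19.0512: V=(p*·31.3183+(1−p*)·40.0819)/1.07=29.6255; Δ=(31.3183−40.0819)/(20.7658−12.0023)=-1.0000; B=V−Δ·S=48.6767
Node (2,1) S=32.9616: V=(p*·16.1560+(1−p*)·31.3183)/1.07=15.7151; Δ=(16.1560−31.3183)/(35.9281−20.7658)=-1.0000; B=V−Δ·S=48.6767
Node (2,2) S=57.0288: V=(p*·0.6732+(1−p*)·16.1560)/1.07=1.2583; Δ=(0.6732−16.1560)/(62.1614−35.9281)=-0.5902; B=V−Δ·S=34.9164
Node (1,0) S=30.2400: V=(p*·15.7151+(1−p*)·29.6255)/1.07=15.2523; Δ=(15.7151−29.6255)/(32.9616−19.0512)=-1.0000; B=V−Δ·S=45.4923
Node (1,1) S=52.3200: V=(p*·1.2583+(1−p*)·15.7151)/1.07=1.7634; Δ=(1.2583−15.7151)/(57.0288−32.9616)=-0.6007; B=V−Δ·S=33.1913
Node (0,0) S=48.0000: V=(p*·1.7634+(1−p*)·15.2523)/1.07=2.1962; Δ=(1.7634−15.2523)/(52.3200−30.2400)=-0.6109; B=V−Δ·S=31.5198
Root portfolio cost Δ·48+B reproduces V0=2.1962.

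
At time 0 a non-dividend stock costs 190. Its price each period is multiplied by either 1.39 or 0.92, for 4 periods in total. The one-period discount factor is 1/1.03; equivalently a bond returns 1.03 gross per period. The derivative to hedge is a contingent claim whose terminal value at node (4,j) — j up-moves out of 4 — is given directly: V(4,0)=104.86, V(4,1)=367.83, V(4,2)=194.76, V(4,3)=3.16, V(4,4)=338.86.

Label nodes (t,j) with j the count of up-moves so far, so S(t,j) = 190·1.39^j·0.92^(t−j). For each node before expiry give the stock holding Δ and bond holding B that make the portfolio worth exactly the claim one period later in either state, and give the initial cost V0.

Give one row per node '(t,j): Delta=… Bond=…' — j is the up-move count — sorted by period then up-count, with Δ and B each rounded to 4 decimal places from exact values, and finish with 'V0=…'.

(0,0): Delta=0.2774 Bond=151.2327
(1,0): Delta=0.9378 Bond=40.3345
(1,1): Delta=-1.1531 Bond=533.5574
(2,0): Delta=2.0670 Bond=-140.0532
(2,1): Delta=-1.5083 Bond=635.8645
(2,2): Delta=-0.3837 Bond=267.1265
(3,0): Delta=3.7817 Bond=-397.9512
(3,1): Delta=-1.6473 Bond=686.0246
(3,2): Delta=-1.2071 Bond=553.2105
(3,3): Delta=1.3998 Bond=-634.9077
V0=203.9366

Risk-neutral probability p* = (R−d)/(u−d) = (1.03−0.92)/(1.39−0.92) = 0.2340.
Terminal values V(4,·): V(4,0)=104.8600, V(4,1)=367.8300, V(4,2)=194.7600, V(4,3)=3.1600, V(4,4)=338.8600
(3,0): S=147.9507. Δ = (V_up−V_dn)/(S_up−S_dn) = (367.8300−104.8600)/(205.6515−136.1147) = 3.7817. V = [p*·367.8300 + (1−p*)·104.8600]/1.03 = 161.5594. B = V − Δ·S = -397.9512.
(3,1): S=223.5342. Δ = (V_up−V_dn)/(S_up−S_dn) = (194.7600−367.8300)/(310.7126−205.6515) = -1.6473. V = [p*·194.7600 + (1−p*)·367.8300]/1.03 = 317.7905. B = V − Δ·S = 686.0246.
(3,2): S=337.7311. Δ = (V_up−V_dn)/(S_up−S_dn) = (3.1600−194.7600)/(469.4462−310.7126) = -1.2071. V = [p*·3.1600 + (1−p*)·194.7600]/1.03 = 145.5509. B = V − Δ·S = 553.2105.
(3,3): S=510.2676. Δ = (V_up−V_dn)/(S_up−S_dn) = (338.8600−3.1600)/(709.2720−469.4462) = 1.3998. V = [p*·338.8600 + (1−p*)·3.1600]/1.03 = 79.3477. B = V − Δ·S = -634.9077.
(2,0): S=160.8160. Δ = (V_up−V_dn)/(S_up−S_dn) = (317.7905−161.5594)/(223.5342−147.9507) = 2.0670. V = [p*·317.7905 + (1−p*)·161.5594]/1.03 = 192.3535. B = V − Δ·S = -140.0532.
(2,1): S=242.9720. Δ = (V_up−V_dn)/(S_up−S_dn) = (145.5509−317.7905)/(337.7311−223.5342) = -1.5083. V = [p*·145.5509 + (1−p*)·317.7905]/1.03 = 269.3972. B = V − Δ·S = 635.8645.
(2,2): S=367.0990. Δ = (V_up−V_dn)/(S_up−S_dn) = (79.3477−145.5509)/(510.2676−337.7311) = -0.3837. V = [p*·79.3477 + (1−p*)·145.5509]/1.03 = 126.2685. B = V − Δ·S = 267.1265.
(1,0): S=174.8000. Δ = (V_up−V_dn)/(S_up−S_dn) = (269.3972−192.3535)/(242.9720−160.8160) = 0.9378. V = [p*·269.3972 + (1−p*)·192.3535]/1.03 = 204.2573. B = V − Δ·S = 40.3345.
(1,1): S=264.1000. Δ = (V_up−V_dn)/(S_up−S_dn) = (126.2685−269.3972)/(367.0990−242.9720) = -1.1531. V = [p*·126.2685 + (1−p*)·269.3972]/1.03 = 229.0282. B = V − Δ·S = 533.5574.
(0,0): S=190.0000. Δ = (V_up−V_dn)/(S_up−S_dn) = (229.0282−204.2573)/(264.1000−174.8000) = 0.2774. V = [p*·229.0282 + (1−p*)·204.2573]/1.03 = 203.9366. B = V − Δ·S = 151.2327.
Check: Δ(0,0)·S0 + B(0,0) = 203.9366 = V0.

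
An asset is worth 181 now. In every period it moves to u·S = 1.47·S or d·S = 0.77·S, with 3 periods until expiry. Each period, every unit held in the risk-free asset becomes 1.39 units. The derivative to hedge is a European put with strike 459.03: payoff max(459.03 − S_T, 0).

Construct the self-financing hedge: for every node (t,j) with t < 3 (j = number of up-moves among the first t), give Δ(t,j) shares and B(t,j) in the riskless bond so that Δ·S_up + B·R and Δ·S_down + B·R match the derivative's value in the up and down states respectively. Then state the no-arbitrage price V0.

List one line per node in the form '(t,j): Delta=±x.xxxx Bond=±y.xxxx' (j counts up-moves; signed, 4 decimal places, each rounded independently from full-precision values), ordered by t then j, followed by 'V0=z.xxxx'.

Risk-neutral probability p* = (R−d)/(u−d) = (1.39−0.77)/(1.47−0.77) = 0.8857.
Payoff layer (t=3): V(3,0)=376.3975, V(3,1)=301.2771, V(3,2)=157.8654, V(3,3)=0.0000
Node (2,0) S=107.3149: V=(p*·301.2771+(1−p*)·376.3975)/1.39=222.9225; Δ=(301.2771−376.3975)/(157.7529−82.6325)=-1.0000; B=V−Δ·S=330.2374
Node (2,1) S=204.8739: V=(p*·157.8654+(1−p*)·301.2771)/1.39=125.3635; Δ=(157.8654−301.2771)/(301.1646−157.7529)=-1.0000; B=V−Δ·S=330.2374
Node (2,2) S=391.1229: V=(p*·0.0000+(1−p*)·157.8654)/1.39=12.9797; Δ=(0.0000−157.8654)/(574.9507−301.1646)=-0.5766; B=V−Δ·S=238.5016
Node (1,0) S=139.3700: V=(p*·125.3635+(1−p*)·222.9225)/1.39=98.2109; Δ=(125.3635−222.9225)/(204.8739−107.3149)=-1.0000; B=V−Δ·S=237.5809
Node (1,1) S=266.0700: V=(p*·12.9797+(1−p*)·125.3635)/1.39=18.5781; Δ=(12.9797−125.3635)/(391.1229−204.8739)=-0.6034; B=V−Δ·S=179.1264
Node (0,0) S=181.0000: V=(p*·18.5781+(1−p*)·98.2109)/1.39=19.9129; Δ=(18.5781−98.2109)/(266.0700−139.3700)=-0.6285; B=V−Δ·S=133.6740
Each (Δ,B) replicates both successor values, so the strategy is self-financing and V0 is arbitrage-free.

(0,0): Delta=-0.6285 Bond=133.6740
(1,0): Delta=-1.0000 Bond=237.5809
(1,1): Delta=-0.6034 Bond=179.1264
(2,0): Delta=-1.0000 Bond=330.2374
(2,1): Delta=-1.0000 Bond=330.2374
(2,2): Delta=-0.5766 Bond=238.5016
V0=19.9129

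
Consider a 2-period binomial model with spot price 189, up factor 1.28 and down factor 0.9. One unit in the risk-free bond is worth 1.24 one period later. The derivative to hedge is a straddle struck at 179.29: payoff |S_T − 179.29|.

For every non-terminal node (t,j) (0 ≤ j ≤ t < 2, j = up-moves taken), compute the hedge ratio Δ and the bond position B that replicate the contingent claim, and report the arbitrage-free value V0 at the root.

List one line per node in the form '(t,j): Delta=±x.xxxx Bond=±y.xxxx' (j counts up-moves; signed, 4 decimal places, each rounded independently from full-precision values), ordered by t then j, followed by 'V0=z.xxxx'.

The replicating-portfolio and risk-neutral prices coincide; use p* = (1.24−0.9)/(1.28−0.9) = 0.8947 for the latter.
At expiry t=2: V(2,0)=26.2000, V(2,1)=38.4380, V(2,2)=130.3676
  t=1,j=0: stock 170.1000 → up 217.7280 (V=38.4380), down 153.0900 (V=26.2000). Price 29.9595; hedge Δ=0.1893, bond B=-2.2458.
  t=1,j=1: stock 241.9200 → up 309.6576 (V=130.3676), down 217.7280 (V=38.4380). Price 97.3313; hedge Δ=1.0000, bond B=-144.5887.
  t=0,j=0: stock 189.0000 → up 241.9200 (V=97.3313), down 170.1000 (V=29.9595). Price 72.7738; hedge Δ=0.9381, bond B=-104.5204.
Self-financing check: at every node Δ·S+B equals the discounted successor values.

(0,0): Delta=0.9381 Bond=-104.5204
(1,0): Delta=0.1893 Bond=-2.2458
(1,1): Delta=1.0000 Bond=-144.5887
V0=72.7738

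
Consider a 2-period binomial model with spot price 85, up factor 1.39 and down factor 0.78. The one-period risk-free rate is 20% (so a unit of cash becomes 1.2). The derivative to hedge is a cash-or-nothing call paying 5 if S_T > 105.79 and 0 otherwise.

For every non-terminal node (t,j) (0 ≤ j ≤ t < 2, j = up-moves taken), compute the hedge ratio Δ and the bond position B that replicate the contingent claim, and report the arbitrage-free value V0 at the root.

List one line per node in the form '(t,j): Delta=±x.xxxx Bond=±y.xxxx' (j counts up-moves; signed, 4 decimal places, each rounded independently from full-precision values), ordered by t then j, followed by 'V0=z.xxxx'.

Under the risk-neutral measure, an up-move has probability p* = (R−d)/(u−d) = 0.6885 and values discount at R = 1.2.
Payoff layer (t=2): V(2,0)=0.0000, V(2,1)=0.0000, V(2,2)=5.0000
Node (1,0) S=66.3000: V=(p*·0.0000+(1−p*)·0.0000)/1.2=0.0000; Δ=(0.0000−0.0000)/(92.1570−51.7140)=0.0000; B=V−Δ·S=0.0000
Node (1,1) S=118.1500: V=(p*·5.0000+(1−p*)·0.0000)/1.2=2.8689; Δ=(5.0000−0.0000)/(164.2285−92.1570)=0.0694; B=V−Δ·S=-5.3279
Node (0,0) S=85.0000: V=(p*·2.8689+(1−p*)·0.0000)/1.2=1.6461; Δ=(2.8689−0.0000)/(118.1500−66.3000)=0.0553; B=V−Δ·S=-3.0570
Root portfolio cost Δ·85+B reproduces V0=1.6461.

(0,0): Delta=0.0553 Bond=-3.0570
(1,0): Delta=0.0000 Bond=0.0000
(1,1): Delta=0.0694 Bond=-5.3279
V0=1.6461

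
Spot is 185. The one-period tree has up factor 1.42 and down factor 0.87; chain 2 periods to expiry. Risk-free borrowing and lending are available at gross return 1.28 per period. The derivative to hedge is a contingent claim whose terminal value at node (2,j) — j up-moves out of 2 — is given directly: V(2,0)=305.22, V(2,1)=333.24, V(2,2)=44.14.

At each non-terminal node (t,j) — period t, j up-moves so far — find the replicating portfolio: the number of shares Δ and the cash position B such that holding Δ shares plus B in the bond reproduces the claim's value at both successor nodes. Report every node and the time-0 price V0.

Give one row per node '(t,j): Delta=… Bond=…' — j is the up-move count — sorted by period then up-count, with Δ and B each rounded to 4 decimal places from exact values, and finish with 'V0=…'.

Since d<R<u, set p* = (R−d)/(u−d) = 0.7455; price each node as the discounted p*-expectation of its children.
Terminal payoffs: V(2,0)=305.2200, V(2,1)=333.2400, V(2,2)=44.1400
Node (1,0) S=160.9500: V=(p*·333.2400+(1−p*)·305.2200)/1.28=254.7716; Δ=(333.2400−305.2200)/(228.5490−140.0265)=0.3165; B=V−Δ·S=203.8261
Node (1,1) S=262.7000: V=(p*·44.1400+(1−p*)·333.2400)/1.28=91.9759; Δ=(44.1400−333.2400)/(373.0340−228.5490)=-2.0009; B=V−Δ·S=617.6122
Node (0,0) S=185.0000: V=(p*·91.9759+(1−p*)·254.7716)/1.28=104.2303; Δ=(91.9759−254.7716)/(262.7000−160.9500)=-1.6000; B=V−Δ·S=400.2225
Check: Δ(0,0)·S0 + B(0,0) = 104.2303 = V0.

(0,0): Delta=-1.6000 Bond=400.2225
(1,0): Delta=0.3165 Bond=203.8261
(1,1): Delta=-2.0009 Bond=617.6122
V0=104.2303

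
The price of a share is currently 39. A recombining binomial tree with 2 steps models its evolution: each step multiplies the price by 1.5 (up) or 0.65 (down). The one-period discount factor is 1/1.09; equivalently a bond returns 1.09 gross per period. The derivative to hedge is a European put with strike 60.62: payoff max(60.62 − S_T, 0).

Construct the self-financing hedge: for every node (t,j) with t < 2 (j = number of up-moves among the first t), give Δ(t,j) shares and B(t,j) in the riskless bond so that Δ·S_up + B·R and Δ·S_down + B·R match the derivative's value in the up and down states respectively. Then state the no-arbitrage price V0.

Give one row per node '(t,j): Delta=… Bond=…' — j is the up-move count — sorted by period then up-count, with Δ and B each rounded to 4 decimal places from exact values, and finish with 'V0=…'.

(0,0): Delta=-0.6113 Bond=41.9835
(1,0): Delta=-1.0000 Bond=55.6147
(1,1): Delta=-0.4544 Bond=36.5812
V0=18.1414

Since d<R<u, set p* = (R−d)/(u−d) = 0.5176; price each node as the discounted p*-expectation of its children.
Payoff layer (t=2): V(2,0)=44.1425, V(2,1)=22.5950, V(2,2)=0.0000
(1,0): S=25.3500. Δ = (V_up−V_dn)/(S_up−S_dn) = (22.5950−44.1425)/(38.0250−16.4775) = -1.0000. V = [p*·22.5950 + (1−p*)·44.1425]/1.09 = 30.2647. B = V − Δ·S = 55.6147.
(1,1): S=58.5000. Δ = (V_up−V_dn)/(S_up−S_dn) = (0.0000−22.5950)/(87.7500−38.0250) = -0.4544. V = [p*·0.0000 + (1−p*)·22.5950]/1.09 = 9.9989. B = V − Δ·S = 36.5812.
(0,0): S=39.0000. Δ = (V_up−V_dn)/(S_up−S_dn) = (9.9989−30.2647)/(58.5000−25.3500) = -0.6113. V = [p*·9.9989 + (1−p*)·30.2647]/1.09 = 18.1414. B = V − Δ·S = 41.9835.
The time-0 hedge costs 18.1414, which is the no-arbitrage price.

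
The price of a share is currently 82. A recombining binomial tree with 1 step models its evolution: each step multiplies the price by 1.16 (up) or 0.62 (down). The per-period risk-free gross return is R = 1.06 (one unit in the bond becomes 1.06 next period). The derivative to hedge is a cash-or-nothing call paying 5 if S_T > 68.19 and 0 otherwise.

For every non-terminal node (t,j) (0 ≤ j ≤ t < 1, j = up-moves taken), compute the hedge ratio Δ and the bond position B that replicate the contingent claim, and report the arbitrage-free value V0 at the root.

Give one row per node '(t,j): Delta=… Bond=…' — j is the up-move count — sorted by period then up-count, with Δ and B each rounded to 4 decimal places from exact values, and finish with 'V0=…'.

(0,0): Delta=0.1129 Bond=-5.4158
V0=3.8435

No-arbitrage ⇒ martingale measure with p* = (R−d)/(u−d) = 0.8148.
At expiry t=1: V(1,0)=0.0000, V(1,1)=5.0000
Node (0,0) S=82.0000: V=(p*·5.0000+(1−p*)·0.0000)/1.06=3.8435; Δ=(5.0000−0.0000)/(95.1200−50.8400)=0.1129; B=V−Δ·S=-5.4158
Self-financing check: at every node Δ·S+B equals the discounted successor values.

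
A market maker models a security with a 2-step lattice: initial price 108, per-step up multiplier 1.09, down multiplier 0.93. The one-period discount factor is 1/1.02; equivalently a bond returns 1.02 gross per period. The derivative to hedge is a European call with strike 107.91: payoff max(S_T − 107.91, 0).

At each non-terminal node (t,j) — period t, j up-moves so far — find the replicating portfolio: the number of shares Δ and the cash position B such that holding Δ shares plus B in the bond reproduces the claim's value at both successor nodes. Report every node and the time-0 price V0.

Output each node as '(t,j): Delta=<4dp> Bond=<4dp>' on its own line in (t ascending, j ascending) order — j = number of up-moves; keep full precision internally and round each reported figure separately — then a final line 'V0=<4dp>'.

Under the risk-neutral measure, an up-move has probability p* = (R−d)/(u−d) = 0.5625 and values discount at R = 1.02.
Terminal values V(2,·): V(2,0)=0.0000, V(2,1)=1.5696, V(2,2)=20.4048
(1,0): S=100.4400. Δ = (V_up−V_dn)/(S_up−S_dn) = (1.5696−0.0000)/(109.4796−93.4092) = 0.0977. V = [p*·1.5696 + (1−p*)·0.0000]/1.02 = 0.8656. B = V − Δ·S = -8.9444.
(1,1): S=117.7200. Δ = (V_up−V_dn)/(S_up−S_dn) = (20.4048−1.5696)/(128.3148−109.4796) = 1.0000. V = [p*·20.4048 + (1−p*)·1.5696]/1.02 = 11.9259. B = V − Δ·S = -105.7941.
(0,0): S=108.0000. Δ = (V_up−V_dn)/(S_up−S_dn) = (11.9259−0.8656)/(117.7200−100.4400) = 0.6401. V = [p*·11.9259 + (1−p*)·0.8656]/1.02 = 6.9480. B = V − Δ·S = -62.1788.
The time-0 hedge costs 6.9480, which is the no-arbitrage price.

(0,0): Delta=0.6401 Bond=-62.1788
(1,0): Delta=0.0977 Bond=-8.9444
(1,1): Delta=1.0000 Bond=-105.7941
V0=6.9480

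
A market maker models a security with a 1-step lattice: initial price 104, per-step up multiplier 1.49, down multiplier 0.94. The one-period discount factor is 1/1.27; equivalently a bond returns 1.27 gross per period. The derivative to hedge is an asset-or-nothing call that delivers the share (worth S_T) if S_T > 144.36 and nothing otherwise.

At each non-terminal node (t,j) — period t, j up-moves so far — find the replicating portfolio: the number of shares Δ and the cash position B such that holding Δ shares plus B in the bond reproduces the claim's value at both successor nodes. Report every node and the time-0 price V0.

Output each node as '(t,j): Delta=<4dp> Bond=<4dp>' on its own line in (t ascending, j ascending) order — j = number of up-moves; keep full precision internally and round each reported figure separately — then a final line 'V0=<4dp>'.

Since d<R<u, set p* = (R−d)/(u−d) = 0.6000; price each node as the discounted p*-expectation of its children.
Terminal payoffs: V(1,0)=0.0000, V(1,1)=154.9600
(0,0): S=104.0000. Δ = (V_up−V_dn)/(S_up−S_dn) = (154.9600−0.0000)/(154.9600−97.7600) = 2.7091. V = [p*·154.9600 + (1−p*)·0.0000]/1.27 = 73.2094. B = V − Δ·S = -208.5360.
Root portfolio cost Δ·104+B reproduces V0=73.2094.

(0,0): Delta=2.7091 Bond=-208.5360
V0=73.2094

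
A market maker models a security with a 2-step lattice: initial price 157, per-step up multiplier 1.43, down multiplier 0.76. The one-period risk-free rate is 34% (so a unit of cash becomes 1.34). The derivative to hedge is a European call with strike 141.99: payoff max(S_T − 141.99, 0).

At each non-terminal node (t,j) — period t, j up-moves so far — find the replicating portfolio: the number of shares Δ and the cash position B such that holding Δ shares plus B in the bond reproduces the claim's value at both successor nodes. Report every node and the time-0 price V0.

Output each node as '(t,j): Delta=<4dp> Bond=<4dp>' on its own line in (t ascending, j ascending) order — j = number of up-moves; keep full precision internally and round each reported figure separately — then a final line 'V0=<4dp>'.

Risk-neutral probability p* = (R−d)/(u−d) = (1.34−0.76)/(1.43−0.76) = 0.8657.
Terminal payoffs: V(2,0)=0.0000, V(2,1)=28.6376, V(2,2)=179.0593
  t=1,j=0: stock 119.3200 → up 170.6276 (V=28.6376), down 90.6832 (V=0.0000). Price 18.5006; hedge Δ=0.3582, bond B=-24.2421.
  t=1,j=1: stock 224.5100 → up 321.0493 (V=179.0593), down 170.6276 (V=28.6376). Price 118.5473; hedge Δ=1.0000, bond B=-105.9627.
  t=0,j=0: stock 157.0000 → up 224.5100 (V=118.5473), down 119.3200 (V=18.5006). Price 78.4390; hedge Δ=0.9511, bond B=-70.8846.
Root portfolio cost Δ·157+B reproduces V0=78.4390.

(0,0): Delta=0.9511 Bond=-70.8846
(1,0): Delta=0.3582 Bond=-24.2421
(1,1): Delta=1.0000 Bond=-105.9627
V0=78.4390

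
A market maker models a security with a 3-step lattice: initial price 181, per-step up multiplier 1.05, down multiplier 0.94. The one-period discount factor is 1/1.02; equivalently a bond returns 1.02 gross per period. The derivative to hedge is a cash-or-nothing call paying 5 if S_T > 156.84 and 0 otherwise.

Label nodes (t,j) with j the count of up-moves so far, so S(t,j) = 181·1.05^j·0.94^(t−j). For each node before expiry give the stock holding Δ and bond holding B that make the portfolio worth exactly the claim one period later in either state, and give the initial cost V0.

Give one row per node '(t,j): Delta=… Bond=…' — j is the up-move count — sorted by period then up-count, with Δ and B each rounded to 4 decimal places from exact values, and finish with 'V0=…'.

Risk-neutral probability p* = (R−d)/(u−d) = (1.02−0.94)/(1.05−0.94) = 0.7273.
Terminal payoffs: V(3,0)=0.0000, V(3,1)=5.0000, V(3,2)=5.0000, V(3,3)=5.0000
Node (2,0) S=159.9316: V=(p*·5.0000+(1−p*)·0.0000)/1.02=3.5651; Δ=(5.0000−0.0000)/(167.9282−150.3357)=0.2842; B=V−Δ·S=-41.8895
Node (2,1) S=178.6470: V=(p*·5.0000+(1−p*)·5.0000)/1.02=4.9020; Δ=(5.0000−5.0000)/(187.5794−167.9282)=0.0000; B=V−Δ·S=4.9020
Node (2,2) S=199.5525: V=(p*·5.0000+(1−p*)·5.0000)/1.02=4.9020; Δ=(5.0000−5.0000)/(209.5301−187.5794)=0.0000; B=V−Δ·S=4.9020
Node (1,0) S=170.1400: V=(p*·4.9020+(1−p*)·3.5651)/1.02=4.4484; Δ=(4.9020−3.5651)/(178.6470−159.9316)=0.0714; B=V−Δ·S=-7.7052
Node (1,1) S=190.0500: V=(p*·4.9020+(1−p*)·4.9020)/1.02=4.8058; Δ=(4.9020−4.9020)/(199.5525−178.6470)=0.0000; B=V−Δ·S=4.8058
Node (0,0) S=181.0000: V=(p*·4.8058+(1−p*)·4.4484)/1.02=4.6160; Δ=(4.8058−4.4484)/(190.0500−170.1400)=0.0180; B=V−Δ·S=1.3664
Root portfolio cost Δ·181+B reproduces V0=4.6160.

(0,0): Delta=0.0180 Bond=1.3664
(1,0): Delta=0.0714 Bond=-7.7052
(1,1): Delta=0.0000 Bond=4.8058
(2,0): Delta=0.2842 Bond=-41.8895
(2,1): Delta=0.0000 Bond=4.9020
(2,2): Delta=0.0000 Bond=4.9020
V0=4.6160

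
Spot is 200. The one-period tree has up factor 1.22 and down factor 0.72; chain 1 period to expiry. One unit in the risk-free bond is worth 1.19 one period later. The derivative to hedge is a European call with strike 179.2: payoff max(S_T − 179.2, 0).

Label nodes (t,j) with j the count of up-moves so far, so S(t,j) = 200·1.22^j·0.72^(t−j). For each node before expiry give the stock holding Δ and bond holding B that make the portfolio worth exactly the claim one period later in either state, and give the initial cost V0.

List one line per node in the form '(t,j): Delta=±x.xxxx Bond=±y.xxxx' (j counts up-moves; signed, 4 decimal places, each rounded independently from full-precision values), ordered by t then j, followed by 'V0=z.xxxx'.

(0,0): Delta=0.6480 Bond=-78.4134
V0=51.1866

Under the risk-neutral measure, an up-move has probability p* = (R−d)/(u−d) = 0.9400 and values discount at R = 1.19.
Terminal payoffs: V(1,0)=0.0000, V(1,1)=64.8000
(0,0): S=200.0000. Δ = (V_up−V_dn)/(S_up−S_dn) = (64.8000−0.0000)/(244.0000−144.0000) = 0.6480. V = [p*·64.8000 + (1−p*)·0.0000]/1.19 = 51.1866. B = V − Δ·S = -78.4134.
Each (Δ,B) replicates both successor values, so the strategy is self-financing and V0 is arbitrage-free.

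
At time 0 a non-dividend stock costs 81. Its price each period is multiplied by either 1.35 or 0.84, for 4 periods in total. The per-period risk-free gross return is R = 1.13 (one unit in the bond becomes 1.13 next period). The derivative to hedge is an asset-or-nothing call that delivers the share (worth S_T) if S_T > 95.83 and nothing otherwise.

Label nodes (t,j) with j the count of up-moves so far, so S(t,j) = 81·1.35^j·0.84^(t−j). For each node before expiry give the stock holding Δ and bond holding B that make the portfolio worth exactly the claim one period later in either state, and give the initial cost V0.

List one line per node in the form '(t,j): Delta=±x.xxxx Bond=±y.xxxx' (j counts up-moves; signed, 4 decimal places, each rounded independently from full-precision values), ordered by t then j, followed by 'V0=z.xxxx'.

(0,0): Delta=1.3122 Bond=-33.4011
(1,0): Delta=1.6148 Bond=-58.3304
(1,1): Delta=1.1694 Bond=-22.1253
(2,0): Delta=1.7982 Bond=-76.3996
(2,1): Delta=1.5282 Bond=-57.9583
(2,2): Delta=1.0000 Bond=0.0000
(3,0): Delta=0.0000 Bond=0.0000
(3,1): Delta=2.6471 Bond=-151.8245
(3,2): Delta=1.0000 Bond=0.0000
(3,3): Delta=1.0000 Bond=0.0000
V0=72.8860

Risk-neutral probability p* = (R−d)/(u−d) = (1.13−0.84)/(1.35−0.84) = 0.5686.
Terminal payoffs: V(4,0)=0.0000, V(4,1)=0.0000, V(4,2)=104.1624, V(4,3)=167.4039, V(4,4)=269.0420
Node (3,0) S=48.0090: V=(p*·0.0000+(1−p*)·0.0000)/1.13=0.0000; Δ=(0.0000−0.0000)/(64.8122−40.3276)=0.0000; B=V−Δ·S=0.0000
Node (3,1) S=77.1574: V=(p*·104.1624+(1−p*)·0.0000)/1.13=52.4156; Δ=(104.1624−0.0000)/(104.1624−64.8122)=2.6471; B=V−Δ·S=-151.8245
Node (3,2) S=124.0029: V=(p*·167.4039+(1−p*)·104.1624)/1.13=124.0029; Δ=(167.4039−104.1624)/(167.4039−104.1624)=1.0000; B=V−Δ·S=0.0000
Node (3,3) S=199.2904: V=(p*·269.0420+(1−p*)·167.4039)/1.13=199.2904; Δ=(269.0420−167.4039)/(269.0420−167.4039)=1.0000; B=V−Δ·S=0.0000
Node (2,0) S=57.1536: V=(p*·52.4156+(1−p*)·0.0000)/1.13=26.3761; Δ=(52.4156−0.0000)/(77.1574−48.0090)=1.7982; B=V−Δ·S=-76.3996
Node (2,1) S=91.8540: V=(p*·124.0029+(1−p*)·52.4156)/1.13=82.4089; Δ=(124.0029−52.4156)/(124.0029−77.1574)=1.5282; B=V−Δ·S=-57.9583
Node (2,2) S=147.6225: V=(p*·199.2904+(1−p*)·124.0029)/1.13=147.6225; Δ=(199.2904−124.0029)/(199.2904−124.0029)=1.0000; B=V−Δ·S=0.0000
Node (1,0) S=68.0400: V=(p*·82.4089+(1−p*)·26.3761)/1.13=51.5380; Δ=(82.4089−26.3761)/(91.8540−57.1536)=1.6148; B=V−Δ·S=-58.3304
Node (1,1) S=109.3500: V=(p*·147.6225+(1−p*)·82.4089)/1.13=105.7444; Δ=(147.6225−82.4089)/(147.6225−91.8540)=1.1694; B=V−Δ·S=-22.1253
Node (0,0) S=81.0000: V=(p*·105.7444+(1−p*)·51.5380)/1.13=72.8860; Δ=(105.7444−51.5380)/(109.3500−68.0400)=1.3122; B=V−Δ·S=-33.4011
The time-0 hedge costs 72.8860, which is the no-arbitrage price.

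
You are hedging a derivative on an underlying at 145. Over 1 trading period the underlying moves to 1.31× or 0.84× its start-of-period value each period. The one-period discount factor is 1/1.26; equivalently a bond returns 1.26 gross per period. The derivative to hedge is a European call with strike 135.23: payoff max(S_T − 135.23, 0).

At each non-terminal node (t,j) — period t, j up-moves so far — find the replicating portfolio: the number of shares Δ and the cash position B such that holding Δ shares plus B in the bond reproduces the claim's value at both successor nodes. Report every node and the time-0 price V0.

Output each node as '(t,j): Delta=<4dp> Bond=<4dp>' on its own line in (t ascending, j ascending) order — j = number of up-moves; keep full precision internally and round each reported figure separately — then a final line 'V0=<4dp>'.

No-arbitrage ⇒ martingale measure with p* = (R−d)/(u−d) = 0.8936.
Terminal payoffs: V(1,0)=0.0000, V(1,1)=54.7200
(0,0): S=145.0000. Δ = (V_up−V_dn)/(S_up−S_dn) = (54.7200−0.0000)/(189.9500−121.8000) = 0.8029. V = [p*·54.7200 + (1−p*)·0.0000]/1.26 = 38.8085. B = V − Δ·S = -77.6170.
Each (Δ,B) replicates both successor values, so the strategy is self-financing and V0 is arbitrage-free.

(0,0): Delta=0.8029 Bond=-77.6170
V0=38.8085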